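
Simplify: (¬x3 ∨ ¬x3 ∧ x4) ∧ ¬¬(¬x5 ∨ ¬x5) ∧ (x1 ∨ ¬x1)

(¬x3 ∨ ¬x3 ∧ x4) ∧ ¬¬(¬x5 ∨ ¬x5) ∧ (x1 ∨ ¬x1)
= (¬x3 ∨ ¬x3 ∧ x4) ∧ ¬(x5 ∧ x5) ∧ (x1 ∨ ¬x1)   [De Morgan]
= (¬x3 ∨ ¬x3 ∧ x4) ∧ ¬(x5 ∧ x5)   [complement / identity]
= ¬x3 ∧ ¬(x5 ∧ x5)   [absorption]
= ¬x3 ∧ ¬x5   [idempotence]

¬x3 ∧ ¬x5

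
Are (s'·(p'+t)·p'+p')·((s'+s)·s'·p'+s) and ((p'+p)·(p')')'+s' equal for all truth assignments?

No

E1: (s'·(p'+t)·p'+p')·((s'+s)·s'·p'+s)
    = (s'·p'+p')·((s'+s)·s'·p'+s)   (absorption)
    = (s'·p'+p')·(s'·p'+s)   (complement / identity)
    = p'·s+s'·p'   (distribution)
    = p'   (distribution)
E2: ((p'+p)·(p')')'+s'
    = ((p')')'+s'   (complement / identity)
    = p'+s'   (double negation)
These differ: at p=1, s=0, t=0, E1 = 0 but E2 = 1.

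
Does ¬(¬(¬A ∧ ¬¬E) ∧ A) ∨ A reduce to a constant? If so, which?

¬(¬(¬A ∧ ¬¬E) ∧ A) ∨ A
= ¬((A ∨ ¬E) ∧ A) ∨ A
= ¬A ∨ A
= True

yes, True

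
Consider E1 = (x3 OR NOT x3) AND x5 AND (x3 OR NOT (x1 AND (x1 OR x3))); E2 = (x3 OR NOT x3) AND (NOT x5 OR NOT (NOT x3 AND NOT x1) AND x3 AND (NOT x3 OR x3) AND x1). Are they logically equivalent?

E1: (x3 OR NOT x3) AND x5 AND (x3 OR NOT (x1 AND (x1 OR x3)))
    = (x3 OR NOT x3) AND x5 AND (x3 OR NOT x1)
    = x5 AND (x3 OR NOT x1)
E2: (x3 OR NOT x3) AND (NOT x5 OR NOT (NOT x3 AND NOT x1) AND x3 AND (NOT x3 OR x3) AND x1)
    = (x3 OR NOT x3) AND (NOT x5 OR (x3 OR x1) AND x3 AND (NOT x3 OR x3) AND x1)
    = (x3 OR NOT x3) AND (NOT x5 OR (x3 OR x1) AND x3 AND x1)
    = NOT x5 OR (x3 OR x1) AND x3 AND x1
    = NOT x5 OR x3 AND x1
These differ: at x1=1, x3=0, x5=0, E1 = 0 but E2 = 1.

No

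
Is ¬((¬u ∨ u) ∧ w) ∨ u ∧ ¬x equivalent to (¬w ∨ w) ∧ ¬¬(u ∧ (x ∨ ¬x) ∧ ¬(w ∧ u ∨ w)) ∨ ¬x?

No

E1: ¬((¬u ∨ u) ∧ w) ∨ u ∧ ¬x
    = ¬w ∨ u ∧ ¬x   (complement / identity)
E2: (¬w ∨ w) ∧ ¬¬(u ∧ (x ∨ ¬x) ∧ ¬(w ∧ u ∨ w)) ∨ ¬x
    = (¬w ∨ w) ∧ ¬¬(u ∧ (x ∨ ¬x) ∧ ¬w) ∨ ¬x   (absorption)
    = (¬w ∨ w) ∧ ¬¬(u ∧ ¬w) ∨ ¬x   (complement / identity)
    = (¬w ∨ w) ∧ u ∧ ¬w ∨ ¬x   (double negation)
    = u ∧ ¬w ∨ ¬x   (complement / identity)
These differ: at u=0, w=1, x=0, E1 = 0 but E2 = 1.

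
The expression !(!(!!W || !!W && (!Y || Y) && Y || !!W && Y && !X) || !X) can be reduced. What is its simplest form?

!(!(!!W || !!W && (!Y || Y) && Y || !!W && Y && !X) || !X)
= !(!(!!W || !!W && Y || !!W && Y && !X) || !X)
= !(!(!!W || !!W && Y) || !X)
= !(!!!W || !X)
= !(!W || !X)
= W && X

W && X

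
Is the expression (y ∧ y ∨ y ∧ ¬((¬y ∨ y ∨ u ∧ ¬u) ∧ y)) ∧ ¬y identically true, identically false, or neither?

identically false

(y ∧ y ∨ y ∧ ¬((¬y ∨ y ∨ u ∧ ¬u) ∧ y)) ∧ ¬y
= (y ∧ y ∨ y ∧ ¬((¬y ∨ y) ∧ y)) ∧ ¬y   (complement / identity)
= (y ∧ y ∨ y ∧ ¬y) ∧ ¬y   (complement / identity)
= y ∧ ¬y   (distribution)
= False   (complement)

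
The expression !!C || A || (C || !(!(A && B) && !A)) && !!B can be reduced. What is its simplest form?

!!C || A || (C || !(!(A && B) && !A)) && !!B
= C || A || (C || !(!(A && B) && !A)) && !!B   [double negation]
= C || A || (C || A && B || A) && !!B   [De Morgan]
= C || A || (C || A && B || A) && B   [double negation]
= C || A || (C || A) && B   [absorption]
= C || A   [absorption]

C || A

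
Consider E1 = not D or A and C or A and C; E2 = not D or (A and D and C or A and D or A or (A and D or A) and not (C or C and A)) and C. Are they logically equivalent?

E1: not D or A and C or A and C
    = not D or A and C   (idempotence)
E2: not D or (A and D and C or A and D or A or (A and D or A) and not (C or C and A)) and C
    = not D or (A and D or A or (A and D or A) and not (C or C and A)) and C   (absorption)
    = not D or (A and D or A or (A and D or A) and not C) and C   (absorption)
    = not D or (A and D or A) and C   (absorption)
    = not D or A and C   (absorption)
Both reduce to not D or A and C, so they are equivalent.

Yes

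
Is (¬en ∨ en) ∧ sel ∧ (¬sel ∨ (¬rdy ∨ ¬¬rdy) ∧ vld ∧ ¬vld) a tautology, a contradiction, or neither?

(¬en ∨ en) ∧ sel ∧ (¬sel ∨ (¬rdy ∨ ¬¬rdy) ∧ vld ∧ ¬vld)
= (¬en ∨ en) ∧ sel ∧ (¬sel ∨ (¬rdy ∨ rdy) ∧ vld ∧ ¬vld)   (double negation)
= (¬en ∨ en) ∧ sel ∧ (¬sel ∨ vld ∧ ¬vld)   (complement / identity)
= (¬en ∨ en) ∧ sel ∧ ¬sel   (complement / identity)
= sel ∧ ¬sel   (complement / identity)
= False   (complement)

contradiction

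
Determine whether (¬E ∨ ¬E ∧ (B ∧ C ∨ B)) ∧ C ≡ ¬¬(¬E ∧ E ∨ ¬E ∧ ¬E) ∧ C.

E1: (¬E ∨ ¬E ∧ (B ∧ C ∨ B)) ∧ C
    = (¬E ∨ ¬E ∧ B) ∧ C   [absorption]
    = ¬E ∧ C   [absorption]
E2: ¬¬(¬E ∧ E ∨ ¬E ∧ ¬E) ∧ C
    = ¬¬¬E ∧ C   [distribution]
    = ¬E ∧ C   [double negation]
Both reduce to ¬E ∧ C, so they are equivalent.

Yes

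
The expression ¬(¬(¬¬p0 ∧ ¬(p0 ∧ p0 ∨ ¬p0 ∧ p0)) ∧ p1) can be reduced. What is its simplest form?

¬p1

¬(¬(¬¬p0 ∧ ¬(p0 ∧ p0 ∨ ¬p0 ∧ p0)) ∧ p1)
= ¬((¬p0 ∨ p0 ∧ p0 ∨ ¬p0 ∧ p0) ∧ p1)   — De Morgan
= ¬((¬p0 ∨ p0) ∧ p1)   — distribution
= ¬p1   — complement / identity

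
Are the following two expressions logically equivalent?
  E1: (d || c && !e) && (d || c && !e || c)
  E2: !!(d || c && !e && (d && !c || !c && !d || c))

E1: (d || c && !e) && (d || c && !e || c)
    = d || c && !e
E2: !!(d || c && !e && (d && !c || !c && !d || c))
    = !!(d || c && !e && (!c || c))
    = d || c && !e && (!c || c)
    = d || c && !e
Both reduce to d || c && !e, so they are equivalent.

Yes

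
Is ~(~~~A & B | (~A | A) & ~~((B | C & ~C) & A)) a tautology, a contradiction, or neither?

neither

~(~~~A & B | (~A | A) & ~~((B | C & ~C) & A))
= ~(~~~A & B | ~~((B | C & ~C) & A))
= ~(~~~A & B | (B | C & ~C) & A)
= ~(~~~A & B | B & A)
= ~(~A & B | B & A)
= ~B
This depends on B, so it is not a constant.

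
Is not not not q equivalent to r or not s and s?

E1: not not not q
    = not q   (double negation)
E2: r or not s and s
    = r   (complement / identity)
These differ: at q=0, r=0, s=0, E1 = 1 but E2 = 0.

No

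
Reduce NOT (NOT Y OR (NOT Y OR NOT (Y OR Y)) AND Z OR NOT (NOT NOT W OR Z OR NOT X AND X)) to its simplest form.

NOT (NOT Y OR (NOT Y OR NOT (Y OR Y)) AND Z OR NOT (NOT NOT W OR Z OR NOT X AND X))
= NOT (NOT Y OR (NOT Y OR NOT (Y OR Y)) AND Z OR NOT (W OR Z OR NOT X AND X))   [double negation]
= NOT (NOT Y OR (NOT Y OR NOT Y) AND Z OR NOT (W OR Z OR NOT X AND X))   [idempotence]
= NOT (NOT Y OR NOT Y AND Z OR NOT (W OR Z OR NOT X AND X))   [idempotence]
= NOT (NOT Y OR NOT (W OR Z OR NOT X AND X))   [absorption]
= Y AND (W OR Z OR NOT X AND X)   [De Morgan]
= Y AND (W OR Z)   [complement / identity]

Y AND (W OR Z)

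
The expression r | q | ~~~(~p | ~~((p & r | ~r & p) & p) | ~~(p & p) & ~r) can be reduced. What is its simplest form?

r | q | ~~~(~p | ~~((p & r | ~r & p) & p) | ~~(p & p) & ~r)
= r | q | ~~~(~p | ~~(p & p) | ~~(p & p) & ~r)   [distribution]
= r | q | ~~~(~p | ~~(p & p))   [absorption]
= r | q | ~(~p | ~~(p & p))   [double negation]
= r | q | p & ~(p & p)   [De Morgan]
= r | q | p & ~p   [idempotence]
= r | q   [complement / identity]

r | q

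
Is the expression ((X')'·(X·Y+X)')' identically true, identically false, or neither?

identically true

((X')'·(X·Y+X)')'
= X'+X·Y+X   — De Morgan
= X'+X   — absorption
= 1   — complement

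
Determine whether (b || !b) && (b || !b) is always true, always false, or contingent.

(b || !b) && (b || !b)
= b || !b
= true

always true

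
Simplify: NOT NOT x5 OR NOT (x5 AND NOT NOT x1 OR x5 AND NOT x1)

NOT NOT x5 OR NOT (x5 AND NOT NOT x1 OR x5 AND NOT x1)
= NOT NOT x5 OR NOT (x5 AND x1 OR x5 AND NOT x1)   — double negation
= x5 OR NOT (x5 AND x1 OR x5 AND NOT x1)   — double negation
= x5 OR NOT x5   — distribution
= TRUE   — complement

TRUE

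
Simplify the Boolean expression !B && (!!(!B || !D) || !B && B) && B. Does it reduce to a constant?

!B && (!!(!B || !D) || !B && B) && B
= !B && (!B || !D || !B && B) && B   [double negation]
= !B && (!B || !D) && B   [complement / identity]
= !B && B   [absorption]
= false   [complement]

false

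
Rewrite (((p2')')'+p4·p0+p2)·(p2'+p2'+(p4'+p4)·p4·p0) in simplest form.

p2'+p4·p0

(((p2')')'+p4·p0+p2)·(p2'+p2'+(p4'+p4)·p4·p0)
= (p2'+p4·p0+p2)·(p2'+p2'+(p4'+p4)·p4·p0)
= (p2'+p4·p0+p2)·(p2'+p2'+p4·p0)
= (p2'+p4·p0+p2)·(p2'+p4·p0)
= p2'+p4·p0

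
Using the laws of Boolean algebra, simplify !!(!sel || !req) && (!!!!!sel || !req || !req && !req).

!sel || !req

!!(!sel || !req) && (!!!!!sel || !req || !req && !req)
= !!(!sel || !req) && (!!!!!sel || !req || !req)   [idempotence]
= (!sel || !req) && (!!!!!sel || !req || !req)   [double negation]
= (!sel || !req) && (!!!sel || !req || !req)   [double negation]
= (!sel || !req) && (!sel || !req || !req)   [double negation]
= !sel || !req   [absorption]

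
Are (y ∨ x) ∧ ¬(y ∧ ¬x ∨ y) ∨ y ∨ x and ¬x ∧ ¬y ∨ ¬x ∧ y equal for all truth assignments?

E1: (y ∨ x) ∧ ¬(y ∧ ¬x ∨ y) ∨ y ∨ x
    = (y ∨ x) ∧ ¬y ∨ y ∨ x   — absorption
    = y ∨ x   — absorption
E2: ¬x ∧ ¬y ∨ ¬x ∧ y
    = ¬x   — distribution
These differ: at x=1, y=0, E1 = 1 but E2 = 0.

No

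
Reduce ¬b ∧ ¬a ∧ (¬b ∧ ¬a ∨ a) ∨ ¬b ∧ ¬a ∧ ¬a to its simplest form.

¬b ∧ ¬a ∧ (¬b ∧ ¬a ∨ a) ∨ ¬b ∧ ¬a ∧ ¬a
= ¬b ∧ ¬a ∨ ¬b ∧ ¬a ∧ ¬a   (absorption)
= ¬b ∧ ¬a   (absorption)

¬b ∧ ¬a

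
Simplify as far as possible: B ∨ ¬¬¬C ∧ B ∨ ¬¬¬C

B ∨ ¬¬¬C ∧ B ∨ ¬¬¬C
= B ∨ ¬¬¬C   [absorption]
= B ∨ ¬C   [double negation]

B ∨ ¬C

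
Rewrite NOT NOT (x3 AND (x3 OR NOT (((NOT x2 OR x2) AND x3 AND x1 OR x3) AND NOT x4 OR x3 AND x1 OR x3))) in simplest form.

x3

NOT NOT (x3 AND (x3 OR NOT (((NOT x2 OR x2) AND x3 AND x1 OR x3) AND NOT x4 OR x3 AND x1 OR x3)))
= NOT NOT (x3 AND (x3 OR NOT ((x3 AND x1 OR x3) AND NOT x4 OR x3 AND x1 OR x3)))   — complement / identity
= NOT NOT (x3 AND (x3 OR NOT (x3 AND x1 OR x3)))   — absorption
= NOT NOT (x3 AND (x3 OR NOT x3))   — absorption
= x3 AND (x3 OR NOT x3)   — double negation
= x3   — complement / identity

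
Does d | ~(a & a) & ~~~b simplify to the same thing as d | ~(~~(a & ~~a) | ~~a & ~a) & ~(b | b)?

E1: d | ~(a & a) & ~~~b
    = d | ~a & ~~~b
    = d | ~a & ~b
E2: d | ~(~~(a & ~~a) | ~~a & ~a) & ~(b | b)
    = d | ~(a & ~~a | ~~a & ~a) & ~(b | b)
    = d | ~~~a & ~(b | b)
    = d | ~a & ~(b | b)
    = d | ~a & ~b
Both reduce to d | ~a & ~b, so they are equivalent.

Yes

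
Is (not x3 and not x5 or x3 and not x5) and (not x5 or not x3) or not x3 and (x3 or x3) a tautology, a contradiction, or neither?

(not x3 and not x5 or x3 and not x5) and (not x5 or not x3) or not x3 and (x3 or x3)
= not x5 and (not x5 or not x3) or not x3 and (x3 or x3)   (distribution)
= not x5 and (not x5 or not x3) or not x3 and x3   (idempotence)
= not x5 and (not x5 or not x3)   (complement / identity)
= not x5   (absorption)
This depends on x5, so it is not a constant.

neither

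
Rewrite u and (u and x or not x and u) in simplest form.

u and (u and x or not x and u)
= u and u   [distribution]
= u   [idempotence]

u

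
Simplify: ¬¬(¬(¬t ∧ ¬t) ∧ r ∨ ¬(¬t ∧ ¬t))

¬¬(¬(¬t ∧ ¬t) ∧ r ∨ ¬(¬t ∧ ¬t))
= ¬¬¬(¬t ∧ ¬t)
= ¬¬(t ∨ t)
= t ∨ t
= t

t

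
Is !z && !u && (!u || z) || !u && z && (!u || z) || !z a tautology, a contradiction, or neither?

neither

!z && !u && (!u || z) || !u && z && (!u || z) || !z
= (!z && !u || !u && z) && (!u || z) || !z   [distribution]
= !u && (!u || z) || !z   [distribution]
= !u || !z   [absorption]
This depends on u, z, so it is not a constant.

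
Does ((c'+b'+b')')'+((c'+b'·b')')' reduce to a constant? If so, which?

no

((c'+b'+b')')'+((c'+b'·b')')'
= ((c'+b')')'+((c'+b'·b')')'   — idempotence
= ((c'+b')')'+((c'+b')')'   — idempotence
= ((c'+b')')'   — idempotence
= c'+b'   — double negation
This depends on b, c, so it is not a constant.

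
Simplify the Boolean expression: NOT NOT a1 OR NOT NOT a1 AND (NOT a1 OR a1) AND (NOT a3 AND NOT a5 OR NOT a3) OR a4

NOT NOT a1 OR NOT NOT a1 AND (NOT a1 OR a1) AND (NOT a3 AND NOT a5 OR NOT a3) OR a4
= NOT NOT a1 OR NOT NOT a1 AND (NOT a1 OR a1) AND NOT a3 OR a4   (absorption)
= NOT NOT a1 OR NOT NOT a1 AND NOT a3 OR a4   (complement / identity)
= NOT NOT a1 OR a4   (absorption)
= a1 OR a4   (double negation)

a1 OR a4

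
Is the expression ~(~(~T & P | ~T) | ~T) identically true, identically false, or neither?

~(~(~T & P | ~T) | ~T)
= (~T & P | ~T) & T   (De Morgan)
= ~T & T   (absorption)
= 0   (complement)

identically false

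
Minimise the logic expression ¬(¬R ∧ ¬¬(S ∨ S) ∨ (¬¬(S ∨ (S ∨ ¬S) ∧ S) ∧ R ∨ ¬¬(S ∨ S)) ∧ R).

¬(¬R ∧ ¬¬(S ∨ S) ∨ (¬¬(S ∨ (S ∨ ¬S) ∧ S) ∧ R ∨ ¬¬(S ∨ S)) ∧ R)
= ¬(¬R ∧ ¬¬(S ∨ S) ∨ (¬¬(S ∨ S) ∧ R ∨ ¬¬(S ∨ S)) ∧ R)   [complement / identity]
= ¬(¬R ∧ ¬¬(S ∨ S) ∨ ¬¬(S ∨ S) ∧ R)   [absorption]
= ¬¬¬(S ∨ S)   [distribution]
= ¬¬¬S   [idempotence]
= ¬S   [double negation]

¬S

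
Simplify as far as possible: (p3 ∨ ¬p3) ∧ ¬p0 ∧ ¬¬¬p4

¬p0 ∧ ¬p4

(p3 ∨ ¬p3) ∧ ¬p0 ∧ ¬¬¬p4
= ¬p0 ∧ ¬¬¬p4
= ¬p0 ∧ ¬p4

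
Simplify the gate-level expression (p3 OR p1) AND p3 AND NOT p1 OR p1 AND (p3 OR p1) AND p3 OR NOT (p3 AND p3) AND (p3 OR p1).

(p3 OR p1) AND p3 AND NOT p1 OR p1 AND (p3 OR p1) AND p3 OR NOT (p3 AND p3) AND (p3 OR p1)
= (p3 OR p1) AND p3 AND NOT p1 OR p1 AND (p3 OR p1) AND p3 OR NOT p3 AND (p3 OR p1)
= (p3 OR p1) AND p3 OR NOT p3 AND (p3 OR p1)
= p3 OR p1

p3 OR p1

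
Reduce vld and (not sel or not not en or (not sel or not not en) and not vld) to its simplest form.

vld and (not sel or not not en or (not sel or not not en) and not vld)
= vld and (not sel or not not en)   — absorption
= vld and (not sel or en)   — double negation

vld and (not sel or en)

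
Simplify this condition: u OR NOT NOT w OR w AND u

u OR w

u OR NOT NOT w OR w AND u
= u OR w OR w AND u   — double negation
= u OR w   — absorption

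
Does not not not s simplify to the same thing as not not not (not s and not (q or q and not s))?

E1: not not not s
    = not s   — double negation
E2: not not not (not s and not (q or q and not s))
    = not not not (not s and not q)   — absorption
    = not not (s or q)   — De Morgan
    = s or q   — double negation
These differ: at q=0, s=1, E1 = 0 but E2 = 1.

No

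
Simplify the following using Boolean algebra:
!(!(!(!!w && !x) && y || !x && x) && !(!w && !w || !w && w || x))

!w || x

!(!(!(!!w && !x) && y || !x && x) && !(!w && !w || !w && w || x))
= !(!(!(!!w && !x) && y) && !(!w && !w || !w && w || x))   [complement / identity]
= !(!!w && !x) && y || !w && !w || !w && w || x   [De Morgan]
= (!w || x) && y || !w && !w || !w && w || x   [De Morgan]
= (!w || x) && y || !w || x   [distribution]
= !w || x   [absorption]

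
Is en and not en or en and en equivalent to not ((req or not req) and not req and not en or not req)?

E1: en and not en or en and en
    = en   (distribution)
E2: not ((req or not req) and not req and not en or not req)
    = not (not req and not en or not req)   (complement / identity)
    = not not req   (absorption)
    = req   (double negation)
These differ: at en=0, req=1, E1 = 0 but E2 = 1.

No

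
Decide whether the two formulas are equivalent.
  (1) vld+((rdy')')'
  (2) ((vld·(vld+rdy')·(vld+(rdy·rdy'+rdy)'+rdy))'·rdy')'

No

E1: vld+((rdy')')'
    = vld+rdy'   — double negation
E2: ((vld·(vld+rdy')·(vld+(rdy·rdy'+rdy)'+rdy))'·rdy')'
    = vld·(vld+rdy')·(vld+(rdy·rdy'+rdy)'+rdy)+rdy   — De Morgan
    = vld·(vld+rdy')·(vld+rdy'+rdy)+rdy   — complement / identity
    = vld·(vld+rdy')+rdy   — absorption
    = vld+rdy   — absorption
These differ: at rdy=0, vld=0, E1 = 1 but E2 = 0.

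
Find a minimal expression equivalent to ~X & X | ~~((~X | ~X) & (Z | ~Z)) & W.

~X & W

~X & X | ~~((~X | ~X) & (Z | ~Z)) & W
= ~X & X | ~~(~X & (Z | ~Z)) & W   — idempotence
= ~X & X | ~~~X & W   — complement / identity
= ~X & X | ~X & W   — double negation
= ~X & W   — complement / identity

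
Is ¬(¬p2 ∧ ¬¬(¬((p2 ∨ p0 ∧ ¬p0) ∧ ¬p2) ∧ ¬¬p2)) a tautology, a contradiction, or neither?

tautology

¬(¬p2 ∧ ¬¬(¬((p2 ∨ p0 ∧ ¬p0) ∧ ¬p2) ∧ ¬¬p2))
= ¬(¬p2 ∧ ¬¬(¬(p2 ∧ ¬p2) ∧ ¬¬p2))   [complement / identity]
= p2 ∨ ¬(¬(p2 ∧ ¬p2) ∧ ¬¬p2)   [De Morgan]
= p2 ∨ p2 ∧ ¬p2 ∨ ¬p2   [De Morgan]
= p2 ∨ ¬p2   [complement / identity]
= True   [complement]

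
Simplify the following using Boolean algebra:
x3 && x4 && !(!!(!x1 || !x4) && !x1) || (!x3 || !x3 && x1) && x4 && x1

x3 && x4 && !(!!(!x1 || !x4) && !x1) || (!x3 || !x3 && x1) && x4 && x1
= x3 && x4 && (!(!x1 || !x4) || x1) || (!x3 || !x3 && x1) && x4 && x1   — De Morgan
= x3 && x4 && (!(!x1 || !x4) || x1) || !x3 && x4 && x1   — absorption
= x3 && x4 && (x1 && x4 || x1) || !x3 && x4 && x1   — De Morgan
= x3 && x4 && x1 || !x3 && x4 && x1   — absorption
= x4 && x1   — distribution

x4 && x1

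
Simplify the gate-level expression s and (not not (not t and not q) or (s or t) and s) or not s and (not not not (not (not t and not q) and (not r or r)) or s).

not t and not q or s

s and (not not (not t and not q) or (s or t) and s) or not s and (not not not (not (not t and not q) and (not r or r)) or s)
= s and (not not (not t and not q) or (s or t) and s) or not s and (not not not not (not t and not q) or s)   (complement / identity)
= s and (not not (not t and not q) or s) or not s and (not not not not (not t and not q) or s)   (absorption)
= s and (not not (not t and not q) or s) or not s and (not not (not t and not q) or s)   (double negation)
= not not (not t and not q) or s   (distribution)
= not t and not q or s   (double negation)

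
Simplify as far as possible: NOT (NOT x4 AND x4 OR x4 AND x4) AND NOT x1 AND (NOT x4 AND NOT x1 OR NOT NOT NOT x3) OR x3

NOT x4 AND NOT x1 OR x3

NOT (NOT x4 AND x4 OR x4 AND x4) AND NOT x1 AND (NOT x4 AND NOT x1 OR NOT NOT NOT x3) OR x3
= NOT x4 AND NOT x1 AND (NOT x4 AND NOT x1 OR NOT NOT NOT x3) OR x3
= NOT x4 AND NOT x1 AND (NOT x4 AND NOT x1 OR NOT x3) OR x3
= NOT x4 AND NOT x1 OR x3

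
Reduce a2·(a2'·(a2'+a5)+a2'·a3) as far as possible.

a2·(a2'·(a2'+a5)+a2'·a3)
= a2·(a2'+a2'·a3)   (absorption)
= a2·a2'   (absorption)
= 0   (complement)

0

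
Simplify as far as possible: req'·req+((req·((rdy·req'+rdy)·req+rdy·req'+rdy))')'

req'·req+((req·((rdy·req'+rdy)·req+rdy·req'+rdy))')'
= req'·req+((req·(rdy·req'+rdy))')'   [absorption]
= req'·req+req·(rdy·req'+rdy)   [double negation]
= req·(rdy·req'+rdy)   [complement / identity]
= req·rdy   [absorption]

req·rdy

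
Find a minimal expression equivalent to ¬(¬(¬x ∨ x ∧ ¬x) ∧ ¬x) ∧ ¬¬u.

u

¬(¬(¬x ∨ x ∧ ¬x) ∧ ¬x) ∧ ¬¬u
= ¬(¬¬x ∧ ¬x) ∧ ¬¬u   — complement / identity
= (¬x ∨ x) ∧ ¬¬u   — De Morgan
= ¬¬u   — complement / identity
= u   — double negation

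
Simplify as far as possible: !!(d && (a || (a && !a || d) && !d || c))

!!(d && (a || (a && !a || d) && !d || c))
= d && (a || (a && !a || d) && !d || c)   (double negation)
= d && (a || d && !d || c)   (complement / identity)
= d && (a || c)   (complement / identity)

d && (a || c)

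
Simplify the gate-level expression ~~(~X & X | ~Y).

~Y

~~(~X & X | ~Y)
= ~X & X | ~Y
= ~Y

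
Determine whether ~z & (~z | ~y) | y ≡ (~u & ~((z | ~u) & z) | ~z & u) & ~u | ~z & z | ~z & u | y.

E1: ~z & (~z | ~y) | y
    = ~z | y   [absorption]
E2: (~u & ~((z | ~u) & z) | ~z & u) & ~u | ~z & z | ~z & u | y
    = (~u & ~z | ~z & u) & ~u | ~z & z | ~z & u | y   [absorption]
    = (~u & ~z | ~z & u) & ~u | ~z & u | y   [complement / identity]
    = ~z & ~u | ~z & u | y   [distribution]
    = ~z | y   [distribution]
Both reduce to ~z | y, so they are equivalent.

Yes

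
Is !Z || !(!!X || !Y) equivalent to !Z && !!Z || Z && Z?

No

E1: !Z || !(!!X || !Y)
    = !Z || !X && Y   [De Morgan]
E2: !Z && !!Z || Z && Z
    = !Z && Z || Z && Z   [double negation]
    = Z   [distribution]
These differ: at X=1, Y=0, Z=0, E1 = 1 but E2 = 0.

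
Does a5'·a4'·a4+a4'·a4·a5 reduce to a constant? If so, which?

a5'·a4'·a4+a4'·a4·a5
= a4'·a4
= 0

yes, False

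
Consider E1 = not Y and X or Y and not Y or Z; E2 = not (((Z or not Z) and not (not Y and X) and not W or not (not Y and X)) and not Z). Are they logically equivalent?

Yes

E1: not Y and X or Y and not Y or Z
    = not Y and X or Z   [complement / identity]
E2: not (((Z or not Z) and not (not Y and X) and not W or not (not Y and X)) and not Z)
    = not ((not (not Y and X) and not W or not (not Y and X)) and not Z)   [complement / identity]
    = not (not (not Y and X) and not Z)   [absorption]
    = not Y and X or Z   [De Morgan]
Both reduce to not Y and X or Z, so they are equivalent.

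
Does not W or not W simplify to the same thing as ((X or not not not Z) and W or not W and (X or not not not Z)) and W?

No

E1: not W or not W
    = not W
E2: ((X or not not not Z) and W or not W and (X or not not not Z)) and W
    = (X or not not not Z) and W
    = (X or not Z) and W
These differ: at W=0, X=1, Z=0, E1 = 1 but E2 = 0.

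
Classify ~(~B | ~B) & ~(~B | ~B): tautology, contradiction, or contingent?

contingent

~(~B | ~B) & ~(~B | ~B)
= ~(~B | ~B)
= B & B
= B
This depends on B, so it is not a constant.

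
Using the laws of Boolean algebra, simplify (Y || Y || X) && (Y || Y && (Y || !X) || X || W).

Y || X

(Y || Y || X) && (Y || Y && (Y || !X) || X || W)
= (Y || Y || X) && (Y || Y || X || W)   (absorption)
= Y || Y || X   (absorption)
= Y || X   (idempotence)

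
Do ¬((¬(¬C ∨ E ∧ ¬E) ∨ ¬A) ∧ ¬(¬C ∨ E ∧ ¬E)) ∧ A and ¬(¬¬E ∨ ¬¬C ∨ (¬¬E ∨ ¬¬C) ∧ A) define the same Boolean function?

E1: ¬((¬(¬C ∨ E ∧ ¬E) ∨ ¬A) ∧ ¬(¬C ∨ E ∧ ¬E)) ∧ A
    = ¬¬(¬C ∨ E ∧ ¬E) ∧ A   (absorption)
    = ¬¬¬C ∧ A   (complement / identity)
    = ¬C ∧ A   (double negation)
E2: ¬(¬¬E ∨ ¬¬C ∨ (¬¬E ∨ ¬¬C) ∧ A)
    = ¬(¬¬E ∨ ¬¬C)   (absorption)
    = ¬E ∧ ¬C   (De Morgan)
These differ: at A=0, C=0, E=0, E1 = 0 but E2 = 1.

No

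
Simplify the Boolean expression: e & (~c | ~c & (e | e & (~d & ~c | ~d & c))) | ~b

e & ~c | ~b

e & (~c | ~c & (e | e & (~d & ~c | ~d & c))) | ~b
= e & (~c | ~c & (e | e & ~d)) | ~b
= e & (~c | ~c & e) | ~b
= e & ~c | ~b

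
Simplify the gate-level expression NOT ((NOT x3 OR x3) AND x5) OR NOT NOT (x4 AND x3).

NOT x5 OR x4 AND x3

NOT ((NOT x3 OR x3) AND x5) OR NOT NOT (x4 AND x3)
= NOT x5 OR NOT NOT (x4 AND x3)
= NOT x5 OR x4 AND x3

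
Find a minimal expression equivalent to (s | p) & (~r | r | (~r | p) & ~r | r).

(s | p) & (~r | r | (~r | p) & ~r | r)
= (s | p) & (~r | r | ~r | r)   (absorption)
= (s | p) & (~r | r)   (idempotence)
= s | p   (complement / identity)

s | p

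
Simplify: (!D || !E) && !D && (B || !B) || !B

!D || !B

(!D || !E) && !D && (B || !B) || !B
= !D && (B || !B) || !B   — absorption
= !D || !B   — complement / identity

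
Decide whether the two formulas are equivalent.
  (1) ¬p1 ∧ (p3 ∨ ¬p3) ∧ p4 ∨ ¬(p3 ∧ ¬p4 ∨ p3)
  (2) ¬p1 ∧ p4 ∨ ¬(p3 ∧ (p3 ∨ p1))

E1: ¬p1 ∧ (p3 ∨ ¬p3) ∧ p4 ∨ ¬(p3 ∧ ¬p4 ∨ p3)
    = ¬p1 ∧ p4 ∨ ¬(p3 ∧ ¬p4 ∨ p3)   [complement / identity]
    = ¬p1 ∧ p4 ∨ ¬p3   [absorption]
E2: ¬p1 ∧ p4 ∨ ¬(p3 ∧ (p3 ∨ p1))
    = ¬p1 ∧ p4 ∨ ¬p3   [absorption]
Both reduce to ¬p1 ∧ p4 ∨ ¬p3, so they are equivalent.

Yes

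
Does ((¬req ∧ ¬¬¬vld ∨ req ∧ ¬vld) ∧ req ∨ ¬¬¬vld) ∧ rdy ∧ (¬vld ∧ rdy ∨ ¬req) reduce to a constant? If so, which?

((¬req ∧ ¬¬¬vld ∨ req ∧ ¬vld) ∧ req ∨ ¬¬¬vld) ∧ rdy ∧ (¬vld ∧ rdy ∨ ¬req)
= ((¬req ∧ ¬vld ∨ req ∧ ¬vld) ∧ req ∨ ¬¬¬vld) ∧ rdy ∧ (¬vld ∧ rdy ∨ ¬req)   (double negation)
= (¬vld ∧ req ∨ ¬¬¬vld) ∧ rdy ∧ (¬vld ∧ rdy ∨ ¬req)   (distribution)
= (¬vld ∧ req ∨ ¬vld) ∧ rdy ∧ (¬vld ∧ rdy ∨ ¬req)   (double negation)
= ¬vld ∧ rdy ∧ (¬vld ∧ rdy ∨ ¬req)   (absorption)
= ¬vld ∧ rdy   (absorption)
This depends on rdy, vld, so it is not a constant.

no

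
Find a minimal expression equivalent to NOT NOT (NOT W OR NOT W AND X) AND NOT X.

NOT W AND NOT X

NOT NOT (NOT W OR NOT W AND X) AND NOT X
= NOT NOT NOT W AND NOT X   (absorption)
= NOT W AND NOT X   (double negation)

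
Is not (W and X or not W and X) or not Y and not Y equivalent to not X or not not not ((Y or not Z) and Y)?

Yes

E1: not (W and X or not W and X) or not Y and not Y
    = not (W and X or not W and X) or not Y   — idempotence
    = not X or not Y   — distribution
E2: not X or not not not ((Y or not Z) and Y)
    = not X or not ((Y or not Z) and Y)   — double negation
    = not X or not Y   — absorption
Both reduce to not X or not Y, so they are equivalent.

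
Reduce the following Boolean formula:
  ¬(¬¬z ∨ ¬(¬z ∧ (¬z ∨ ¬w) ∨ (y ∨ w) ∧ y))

¬(¬¬z ∨ ¬(¬z ∧ (¬z ∨ ¬w) ∨ (y ∨ w) ∧ y))
= ¬(¬¬z ∨ ¬(¬z ∨ (y ∨ w) ∧ y))
= ¬z ∧ (¬z ∨ (y ∨ w) ∧ y)
= ¬z ∧ (¬z ∨ y)
= ¬z

¬z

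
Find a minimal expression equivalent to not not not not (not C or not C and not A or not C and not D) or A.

not C or A

not not not not (not C or not C and not A or not C and not D) or A
= not not (not C or not C and not A or not C and not D) or A   (double negation)
= not not (not C or not C and not D) or A   (absorption)
= not not not C or A   (absorption)
= not C or A   (double negation)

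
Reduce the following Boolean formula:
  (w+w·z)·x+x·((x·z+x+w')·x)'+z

w·x+z

(w+w·z)·x+x·((x·z+x+w')·x)'+z
= (w+w·z)·x+x·((x+w')·x)'+z   (absorption)
= (w+w·z)·x+x·x'+z   (absorption)
= (w+w·z)·x+z   (complement / identity)
= w·x+z   (absorption)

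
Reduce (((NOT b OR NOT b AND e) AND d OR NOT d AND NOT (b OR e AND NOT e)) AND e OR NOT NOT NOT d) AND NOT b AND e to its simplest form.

NOT b AND e

(((NOT b OR NOT b AND e) AND d OR NOT d AND NOT (b OR e AND NOT e)) AND e OR NOT NOT NOT d) AND NOT b AND e
= (((NOT b OR NOT b AND e) AND d OR NOT d AND NOT (b OR e AND NOT e)) AND e OR NOT d) AND NOT b AND e   — double negation
= ((NOT b AND d OR NOT d AND NOT (b OR e AND NOT e)) AND e OR NOT d) AND NOT b AND e   — absorption
= ((NOT b AND d OR NOT d AND NOT b) AND e OR NOT d) AND NOT b AND e   — complement / identity
= (NOT b AND e OR NOT d) AND NOT b AND e   — distribution
= NOT b AND e   — absorption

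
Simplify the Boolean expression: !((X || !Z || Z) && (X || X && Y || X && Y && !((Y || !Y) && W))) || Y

!X || Y

!((X || !Z || Z) && (X || X && Y || X && Y && !((Y || !Y) && W))) || Y
= !((!Z || Z) && (X && Y || X && Y && !((Y || !Y) && W)) || X) || Y   [distribution]
= !(X && Y || X && Y && !((Y || !Y) && W) || X) || Y   [complement / identity]
= !(X && Y || X && Y && !W || X) || Y   [complement / identity]
= !(X && Y || X) || Y   [absorption]
= !X || Y   [absorption]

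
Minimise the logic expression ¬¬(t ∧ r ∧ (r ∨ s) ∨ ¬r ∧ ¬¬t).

t

¬¬(t ∧ r ∧ (r ∨ s) ∨ ¬r ∧ ¬¬t)
= ¬¬(t ∧ r ∧ (r ∨ s) ∨ ¬r ∧ t)   [double negation]
= ¬¬(t ∧ r ∨ ¬r ∧ t)   [absorption]
= ¬¬t   [distribution]
= t   [double negation]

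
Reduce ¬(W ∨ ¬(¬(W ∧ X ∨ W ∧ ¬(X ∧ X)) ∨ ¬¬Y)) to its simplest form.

¬(W ∨ ¬(¬(W ∧ X ∨ W ∧ ¬(X ∧ X)) ∨ ¬¬Y))
= ¬(W ∨ ¬(¬(W ∧ X ∨ W ∧ ¬X) ∨ ¬¬Y))   — idempotence
= ¬(W ∨ (W ∧ X ∨ W ∧ ¬X) ∧ ¬Y)   — De Morgan
= ¬(W ∨ W ∧ ¬Y)   — distribution
= ¬W   — absorption

¬W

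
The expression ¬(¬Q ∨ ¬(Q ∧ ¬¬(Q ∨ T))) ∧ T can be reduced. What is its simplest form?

¬(¬Q ∨ ¬(Q ∧ ¬¬(Q ∨ T))) ∧ T
= ¬(¬Q ∨ ¬(Q ∧ (Q ∨ T))) ∧ T   — double negation
= Q ∧ Q ∧ (Q ∨ T) ∧ T   — De Morgan
= Q ∧ Q ∧ T   — absorption
= Q ∧ T   — idempotence

Q ∧ T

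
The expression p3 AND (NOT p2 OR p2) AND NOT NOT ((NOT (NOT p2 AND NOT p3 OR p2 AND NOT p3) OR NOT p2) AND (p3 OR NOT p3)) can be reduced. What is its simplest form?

p3 AND (NOT p2 OR p2) AND NOT NOT ((NOT (NOT p2 AND NOT p3 OR p2 AND NOT p3) OR NOT p2) AND (p3 OR NOT p3))
= p3 AND (NOT p2 OR p2) AND NOT NOT ((NOT NOT p3 OR NOT p2) AND (p3 OR NOT p3))
= p3 AND (NOT p2 OR p2) AND NOT NOT (NOT NOT p3 OR NOT p2)
= p3 AND (NOT p2 OR p2) AND (NOT NOT p3 OR NOT p2)
= p3 AND (NOT NOT p3 OR NOT p2)
= p3 AND (p3 OR NOT p2)
= p3

p3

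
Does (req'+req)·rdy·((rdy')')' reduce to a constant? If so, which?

yes, False

(req'+req)·rdy·((rdy')')'
= (req'+req)·rdy·rdy'
= rdy·rdy'
= 0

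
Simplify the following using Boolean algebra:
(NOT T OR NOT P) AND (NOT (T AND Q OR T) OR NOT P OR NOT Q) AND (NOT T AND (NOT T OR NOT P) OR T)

NOT T OR NOT P

(NOT T OR NOT P) AND (NOT (T AND Q OR T) OR NOT P OR NOT Q) AND (NOT T AND (NOT T OR NOT P) OR T)
= (NOT T OR NOT P) AND (NOT T OR NOT P OR NOT Q) AND (NOT T AND (NOT T OR NOT P) OR T)   [absorption]
= (NOT T OR NOT P) AND (NOT T OR NOT P OR NOT Q) AND (NOT T OR T)   [absorption]
= (NOT T OR NOT P) AND (NOT T OR NOT P OR NOT Q)   [complement / identity]
= NOT T OR NOT P   [absorption]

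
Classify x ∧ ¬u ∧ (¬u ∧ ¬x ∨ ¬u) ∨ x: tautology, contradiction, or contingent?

x ∧ ¬u ∧ (¬u ∧ ¬x ∨ ¬u) ∨ x
= x ∧ ¬u ∧ ¬u ∨ x
= x ∧ ¬u ∨ x
= x
This depends on x, so it is not a constant.

contingent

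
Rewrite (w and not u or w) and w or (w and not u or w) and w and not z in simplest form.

(w and not u or w) and w or (w and not u or w) and w and not z
= (w and not u or w) and w   (absorption)
= w and w   (absorption)
= w   (idempotence)

w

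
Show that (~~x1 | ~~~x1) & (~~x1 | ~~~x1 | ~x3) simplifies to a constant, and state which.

(~~x1 | ~~~x1) & (~~x1 | ~~~x1 | ~x3)
= ~~x1 | ~~~x1   [absorption]
= ~~x1 | ~x1   [double negation]
= x1 | ~x1   [double negation]
= 1   [complement]

1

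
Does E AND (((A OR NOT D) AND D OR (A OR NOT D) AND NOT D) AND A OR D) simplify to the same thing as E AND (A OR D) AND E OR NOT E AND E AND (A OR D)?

Yes

E1: E AND (((A OR NOT D) AND D OR (A OR NOT D) AND NOT D) AND A OR D)
    = E AND ((A OR NOT D) AND A OR D)   (distribution)
    = E AND (A OR D)   (absorption)
E2: E AND (A OR D) AND E OR NOT E AND E AND (A OR D)
    = E AND (A OR D)   (distribution)
Both reduce to E AND (A OR D), so they are equivalent.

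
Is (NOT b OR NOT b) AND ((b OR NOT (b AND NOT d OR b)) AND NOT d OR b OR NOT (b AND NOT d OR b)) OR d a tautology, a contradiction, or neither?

neither

(NOT b OR NOT b) AND ((b OR NOT (b AND NOT d OR b)) AND NOT d OR b OR NOT (b AND NOT d OR b)) OR d
= NOT b AND ((b OR NOT (b AND NOT d OR b)) AND NOT d OR b OR NOT (b AND NOT d OR b)) OR d   (idempotence)
= NOT b AND (b OR NOT (b AND NOT d OR b)) OR d   (absorption)
= NOT b AND (b OR NOT b) OR d   (absorption)
= NOT b OR d   (complement / identity)
This depends on b, d, so it is not a constant.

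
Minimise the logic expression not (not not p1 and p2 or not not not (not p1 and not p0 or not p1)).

not (not not p1 and p2 or not not not (not p1 and not p0 or not p1))
= not (not not p1 and p2 or not not not not p1)   — absorption
= not (not not p1 and p2 or not not p1)   — double negation
= not not not p1   — absorption
= not p1   — double negation

not p1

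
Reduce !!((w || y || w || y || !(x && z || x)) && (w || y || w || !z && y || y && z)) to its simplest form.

!!((w || y || w || y || !(x && z || x)) && (w || y || w || !z && y || y && z))
= !!((w || y || w || y || !(x && z || x)) && (w || y || w || y))
= !!((w || y || w || y || !x) && (w || y || w || y))
= !!(w || y || w || y)
= !!(w || y)
= w || y

w || y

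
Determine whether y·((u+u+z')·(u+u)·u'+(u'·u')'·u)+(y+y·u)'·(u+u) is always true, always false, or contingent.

contingent

y·((u+u+z')·(u+u)·u'+(u'·u')'·u)+(y+y·u)'·(u+u)
= y·((u+u+z')·(u+u)·u'+(u'·u')'·u)+y'·(u+u)   — absorption
= y·((u+u+z')·(u+u)·u'+(u+u)·u)+y'·(u+u)   — De Morgan
= y·((u+u)·u'+(u+u)·u)+y'·(u+u)   — absorption
= y·(u+u)+y'·(u+u)   — distribution
= u+u   — distribution
= u   — idempotence
This depends on u, so it is not a constant.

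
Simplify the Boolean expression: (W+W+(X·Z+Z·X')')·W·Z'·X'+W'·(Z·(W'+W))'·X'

(W+W+(X·Z+Z·X')')·W·Z'·X'+W'·(Z·(W'+W))'·X'
= (W+(X·Z+Z·X')')·W·Z'·X'+W'·(Z·(W'+W))'·X'   [idempotence]
= (W+Z')·W·Z'·X'+W'·(Z·(W'+W))'·X'   [distribution]
= W·Z'·X'+W'·(Z·(W'+W))'·X'   [absorption]
= W·Z'·X'+W'·Z'·X'   [complement / identity]
= Z'·X'   [distribution]

Z'·X'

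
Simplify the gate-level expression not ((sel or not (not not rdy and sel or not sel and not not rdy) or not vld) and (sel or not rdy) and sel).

not sel

not ((sel or not (not not rdy and sel or not sel and not not rdy) or not vld) and (sel or not rdy) and sel)
= not ((sel or not not not rdy or not vld) and (sel or not rdy) and sel)   — distribution
= not ((sel or not rdy or not vld) and (sel or not rdy) and sel)   — double negation
= not ((sel or not rdy) and sel)   — absorption
= not sel   — absorption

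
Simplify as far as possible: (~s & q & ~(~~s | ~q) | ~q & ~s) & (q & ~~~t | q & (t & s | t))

~s & q

(~s & q & ~(~~s | ~q) | ~q & ~s) & (q & ~~~t | q & (t & s | t))
= (~s & q & ~s & q | ~q & ~s) & (q & ~~~t | q & (t & s | t))   (De Morgan)
= (~s & q & ~s & q | ~q & ~s) & (q & ~~~t | q & t)   (absorption)
= (~s & q | ~q & ~s) & (q & ~~~t | q & t)   (idempotence)
= ~s & (q & ~~~t | q & t)   (distribution)
= ~s & (q & ~t | q & t)   (double negation)
= ~s & q   (distribution)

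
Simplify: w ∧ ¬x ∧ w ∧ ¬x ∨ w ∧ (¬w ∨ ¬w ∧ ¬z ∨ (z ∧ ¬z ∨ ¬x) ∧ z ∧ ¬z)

w ∧ ¬x ∧ w ∧ ¬x ∨ w ∧ (¬w ∨ ¬w ∧ ¬z ∨ (z ∧ ¬z ∨ ¬x) ∧ z ∧ ¬z)
= w ∧ ¬x ∧ w ∧ ¬x ∨ w ∧ (¬w ∨ ¬w ∧ ¬z ∨ z ∧ ¬z)   (absorption)
= w ∧ ¬x ∨ w ∧ (¬w ∨ ¬w ∧ ¬z ∨ z ∧ ¬z)   (idempotence)
= w ∧ ¬x ∨ w ∧ (¬w ∨ z ∧ ¬z)   (absorption)
= w ∧ ¬x ∨ w ∧ ¬w   (complement / identity)
= w ∧ ¬x   (complement / identity)

w ∧ ¬x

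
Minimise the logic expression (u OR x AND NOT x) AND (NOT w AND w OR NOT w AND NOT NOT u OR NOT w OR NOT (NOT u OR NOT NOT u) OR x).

u AND (NOT w OR x)

(u OR x AND NOT x) AND (NOT w AND w OR NOT w AND NOT NOT u OR NOT w OR NOT (NOT u OR NOT NOT u) OR x)
= (u OR x AND NOT x) AND (NOT w AND w OR NOT w AND u OR NOT w OR NOT (NOT u OR NOT NOT u) OR x)   [double negation]
= (u OR x AND NOT x) AND (NOT w AND u OR NOT w OR NOT (NOT u OR NOT NOT u) OR x)   [complement / identity]
= (u OR x AND NOT x) AND (NOT w AND u OR NOT w OR u AND NOT u OR x)   [De Morgan]
= (u OR x AND NOT x) AND (NOT w AND u OR NOT w OR x)   [complement / identity]
= u AND (NOT w AND u OR NOT w OR x)   [complement / identity]
= u AND (NOT w OR x)   [absorption]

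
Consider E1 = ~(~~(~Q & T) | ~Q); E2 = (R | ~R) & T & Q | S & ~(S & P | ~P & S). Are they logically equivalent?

No

E1: ~(~~(~Q & T) | ~Q)
    = ~(~Q & T | ~Q)   — double negation
    = ~~Q   — absorption
    = Q   — double negation
E2: (R | ~R) & T & Q | S & ~(S & P | ~P & S)
    = (R | ~R) & T & Q | S & ~S   — distribution
    = T & Q | S & ~S   — complement / identity
    = T & Q   — complement / identity
These differ: at P=0, Q=1, R=0, S=0, T=0, E1 = 1 but E2 = 0.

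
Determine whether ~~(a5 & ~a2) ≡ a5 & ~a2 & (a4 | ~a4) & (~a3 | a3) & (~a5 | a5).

E1: ~~(a5 & ~a2)
    = a5 & ~a2   — double negation
E2: a5 & ~a2 & (a4 | ~a4) & (~a3 | a3) & (~a5 | a5)
    = a5 & ~a2 & (a4 | ~a4) & (~a3 | a3)   — complement / identity
    = a5 & ~a2 & (~a3 | a3)   — complement / identity
    = a5 & ~a2   — complement / identity
Both reduce to a5 & ~a2, so they are equivalent.

Yes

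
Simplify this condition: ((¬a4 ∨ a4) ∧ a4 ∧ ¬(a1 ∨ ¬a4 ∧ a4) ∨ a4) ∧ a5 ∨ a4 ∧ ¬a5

((¬a4 ∨ a4) ∧ a4 ∧ ¬(a1 ∨ ¬a4 ∧ a4) ∨ a4) ∧ a5 ∨ a4 ∧ ¬a5
= (a4 ∧ ¬(a1 ∨ ¬a4 ∧ a4) ∨ a4) ∧ a5 ∨ a4 ∧ ¬a5   — complement / identity
= (a4 ∧ ¬a1 ∨ a4) ∧ a5 ∨ a4 ∧ ¬a5   — complement / identity
= a4 ∧ a5 ∨ a4 ∧ ¬a5   — absorption
= a4   — distribution

a4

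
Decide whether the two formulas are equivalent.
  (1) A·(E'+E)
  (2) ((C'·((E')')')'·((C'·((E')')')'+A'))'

No

E1: A·(E'+E)
    = A   (complement / identity)
E2: ((C'·((E')')')'·((C'·((E')')')'+A'))'
    = ((C'·((E')')')')'   (absorption)
    = ((C'·E')')'   (double negation)
    = C'·E'   (double negation)
These differ: at A=1, C=1, E=0, E1 = 1 but E2 = 0.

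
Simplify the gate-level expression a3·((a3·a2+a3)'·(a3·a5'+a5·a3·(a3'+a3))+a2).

a3·((a3·a2+a3)'·(a3·a5'+a5·a3·(a3'+a3))+a2)
= a3·(a3'·(a3·a5'+a5·a3·(a3'+a3))+a2)   [absorption]
= a3·(a3'·(a3·a5'+a5·a3)+a2)   [complement / identity]
= a3·(a3'·a3+a2)   [distribution]
= a3·a2   [complement / identity]

a3·a2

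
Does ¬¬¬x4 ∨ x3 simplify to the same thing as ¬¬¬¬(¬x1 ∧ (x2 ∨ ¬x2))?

E1: ¬¬¬x4 ∨ x3
    = ¬x4 ∨ x3
E2: ¬¬¬¬(¬x1 ∧ (x2 ∨ ¬x2))
    = ¬¬(¬x1 ∧ (x2 ∨ ¬x2))
    = ¬¬¬x1
    = ¬x1
These differ: at x1=1, x2=0, x3=0, x4=0, E1 = 1 but E2 = 0.

No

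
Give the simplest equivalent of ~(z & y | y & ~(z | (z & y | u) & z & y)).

~(z & y | y & ~(z | (z & y | u) & z & y))
= ~(z & y | y & ~(z | z & y))   [absorption]
= ~(z & y | y & ~z)   [absorption]
= ~((z | ~z) & y)   [distribution]
= ~y   [complement / identity]

~y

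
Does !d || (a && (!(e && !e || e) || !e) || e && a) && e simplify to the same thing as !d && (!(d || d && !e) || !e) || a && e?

Yes

E1: !d || (a && (!(e && !e || e) || !e) || e && a) && e
    = !d || (a && (!e || !e) || e && a) && e   (complement / identity)
    = !d || (a && !e || e && a) && e   (idempotence)
    = !d || a && e   (distribution)
E2: !d && (!(d || d && !e) || !e) || a && e
    = !d && (!d || !e) || a && e   (absorption)
    = !d || a && e   (absorption)
Both reduce to !d || a && e, so they are equivalent.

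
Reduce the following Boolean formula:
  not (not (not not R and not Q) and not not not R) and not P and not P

not (not (not not R and not Q) and not not not R) and not P and not P
= (not not R and not Q or not not R) and not P and not P
= (not not R and not Q or not not R) and not P
= not not R and not P
= R and not P

R and not P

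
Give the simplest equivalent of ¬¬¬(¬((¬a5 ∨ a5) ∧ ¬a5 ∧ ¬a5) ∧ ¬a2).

¬¬¬(¬((¬a5 ∨ a5) ∧ ¬a5 ∧ ¬a5) ∧ ¬a2)
= ¬¬¬(¬(¬a5 ∧ ¬a5) ∧ ¬a2)   [complement / identity]
= ¬¬(¬a5 ∧ ¬a5 ∨ a2)   [De Morgan]
= ¬¬(¬a5 ∨ a2)   [idempotence]
= ¬a5 ∨ a2   [double negation]

¬a5 ∨ a2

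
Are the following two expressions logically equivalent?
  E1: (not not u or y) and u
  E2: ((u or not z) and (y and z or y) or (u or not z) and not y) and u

E1: (not not u or y) and u
    = (u or y) and u   (double negation)
    = u   (absorption)
E2: ((u or not z) and (y and z or y) or (u or not z) and not y) and u
    = ((u or not z) and y or (u or not z) and not y) and u   (absorption)
    = (u or not z) and u   (distribution)
    = u   (absorption)
Both reduce to u, so they are equivalent.

Yes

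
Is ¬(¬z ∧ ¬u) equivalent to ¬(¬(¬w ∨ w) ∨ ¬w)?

E1: ¬(¬z ∧ ¬u)
    = z ∨ u   (De Morgan)
E2: ¬(¬(¬w ∨ w) ∨ ¬w)
    = (¬w ∨ w) ∧ w   (De Morgan)
    = w   (complement / identity)
These differ: at u=0, w=0, z=1, E1 = 1 but E2 = 0.

No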